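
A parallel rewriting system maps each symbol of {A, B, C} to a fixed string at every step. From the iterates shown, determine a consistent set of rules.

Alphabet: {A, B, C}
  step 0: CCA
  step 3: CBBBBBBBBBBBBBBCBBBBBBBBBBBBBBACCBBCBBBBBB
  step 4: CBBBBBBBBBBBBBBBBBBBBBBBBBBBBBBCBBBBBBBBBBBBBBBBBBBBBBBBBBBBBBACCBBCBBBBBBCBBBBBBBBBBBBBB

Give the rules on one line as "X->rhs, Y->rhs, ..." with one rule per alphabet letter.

A->AC, B->BB, C->CBB

  step 3 ⇒ step 4: CBBBBBBBBBBBBBBCBBBBBBBBBBBBBBACCBBCBBBBBB ⇒ CBB·BB·BB·BB·BB·BB·BB·BB·BB·BB·BB·BB·BB·BB·BB·CBB·BB·BB·BB·BB·BB·BB·BB·BB·BB·BB·BB·BB·BB·BB·AC·CBB·CBB·BB·BB·CBB·BB·BB·BB·BB·BB·BB
    A ↦ AC
    B ↦ BB
    C ↦ CBB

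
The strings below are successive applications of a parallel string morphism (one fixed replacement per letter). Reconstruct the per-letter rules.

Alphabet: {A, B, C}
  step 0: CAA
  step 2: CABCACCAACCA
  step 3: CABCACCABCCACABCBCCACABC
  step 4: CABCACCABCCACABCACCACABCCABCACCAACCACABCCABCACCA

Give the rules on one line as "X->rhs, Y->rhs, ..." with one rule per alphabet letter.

  step 3 ⇒ step 4: CABCACCABCCACABCBCCACABC ⇒ CA·BC·AC·CA·BC·CA·CA·BC·AC·CA·CA·BC·CA·BC·AC·CA·AC·CA·CA·BC·CA·BC·AC·CA
    A ↦ BC
    B ↦ AC
    C ↦ CA

A->BC, B->AC, C->CA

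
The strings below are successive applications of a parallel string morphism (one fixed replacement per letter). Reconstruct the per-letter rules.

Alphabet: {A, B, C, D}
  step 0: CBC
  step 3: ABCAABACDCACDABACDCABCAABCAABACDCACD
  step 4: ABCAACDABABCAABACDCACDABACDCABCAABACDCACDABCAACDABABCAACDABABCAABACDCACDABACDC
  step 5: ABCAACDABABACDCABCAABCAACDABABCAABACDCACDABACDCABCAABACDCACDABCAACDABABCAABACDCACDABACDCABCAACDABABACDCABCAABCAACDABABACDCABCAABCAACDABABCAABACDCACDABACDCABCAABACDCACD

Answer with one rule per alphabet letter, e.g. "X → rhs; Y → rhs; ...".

A->AB, B->CA, C->ACD, D->C

  step 4 ⇒ step 5: ABCAACDABABCAABACDCACDABACDCABCAABACDCACDABCAACDABABCAACDABABCAABACDCACDABACDC ⇒ AB·CA·ACD·AB·AB·ACD·C·AB·CA·AB·CA·ACD·AB·AB·CA·AB·ACD·C·ACD·AB·ACD·C·AB·CA·AB·ACD·C·ACD·AB·CA·ACD·AB·AB·CA·AB·ACD·C·ACD·AB·ACD·C·AB·CA·ACD·AB·AB·ACD·C·AB·CA·AB·CA·ACD·AB·AB·ACD·C·AB·CA·AB·CA·ACD·AB·AB·CA·AB·ACD·C·ACD·AB·ACD·C·AB·CA·AB·ACD·C·ACD
    A ↦ AB
    B ↦ CA
    C ↦ ACD
    D ↦ C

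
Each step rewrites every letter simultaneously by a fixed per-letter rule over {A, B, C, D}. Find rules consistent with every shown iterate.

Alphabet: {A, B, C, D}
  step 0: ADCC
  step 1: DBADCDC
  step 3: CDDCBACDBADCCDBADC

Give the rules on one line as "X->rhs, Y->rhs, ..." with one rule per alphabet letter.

A->D, B->C, C->DC, D->BA

  step 0 ⇒ step 1: ADCC ⇒ D·BA·DC·DC
    A ↦ D
    C ↦ DC
    D ↦ BA
    B ↦ C  (constrained at step 1)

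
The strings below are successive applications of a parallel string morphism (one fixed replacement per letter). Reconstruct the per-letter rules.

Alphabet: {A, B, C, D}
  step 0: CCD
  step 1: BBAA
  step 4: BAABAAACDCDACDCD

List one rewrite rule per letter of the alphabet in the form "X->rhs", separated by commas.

  step 0 ⇒ step 1: CCD ⇒ B·B·AA
    C ↦ B
    D ↦ AA
    A ↦ CD  (constrained at step 1)
    B ↦ A  (constrained at step 1)

A->CD, B->A, C->B, D->AA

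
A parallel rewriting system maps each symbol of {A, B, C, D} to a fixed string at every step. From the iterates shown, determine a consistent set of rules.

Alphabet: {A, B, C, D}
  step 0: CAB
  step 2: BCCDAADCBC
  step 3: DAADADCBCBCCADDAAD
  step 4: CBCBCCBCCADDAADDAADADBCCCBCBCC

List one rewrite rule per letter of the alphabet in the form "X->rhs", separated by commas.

A->BC, B->DA, C->AD, D->C

  step 3 ⇒ step 4: DAADADCBCBCCADDAAD ⇒ C·BC·BC·C·BC·C·AD·DA·AD·DA·AD·AD·BC·C·C·BC·BC·C
    A ↦ BC
    B ↦ DA
    C ↦ AD
    D ↦ C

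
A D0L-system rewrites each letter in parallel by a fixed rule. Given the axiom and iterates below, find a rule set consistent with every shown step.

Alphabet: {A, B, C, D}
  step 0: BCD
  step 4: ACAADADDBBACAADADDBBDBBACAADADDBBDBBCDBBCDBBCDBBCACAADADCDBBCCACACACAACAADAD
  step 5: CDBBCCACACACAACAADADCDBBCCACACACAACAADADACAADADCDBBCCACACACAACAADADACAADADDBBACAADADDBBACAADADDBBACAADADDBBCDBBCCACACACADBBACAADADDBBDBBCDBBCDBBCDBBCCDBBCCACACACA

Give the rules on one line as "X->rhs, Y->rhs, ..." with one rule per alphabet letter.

A->C, B->AD, C->DBB, D->ACA

  step 4 ⇒ step 5: ACAADADDBBACAADADDBBDBBACAADADDBBDBBCDBBCDBBCDBBCACAADADCDBBCCACACACAACAADAD ⇒ C·DBB·C·C·ACA·C·ACA·ACA·AD·AD·C·DBB·C·C·ACA·C·ACA·ACA·AD·AD·ACA·AD·AD·C·DBB·C·C·ACA·C·ACA·ACA·AD·AD·ACA·AD·AD·DBB·ACA·AD·AD·DBB·ACA·AD·AD·DBB·ACA·AD·AD·DBB·C·DBB·C·C·ACA·C·ACA·DBB·ACA·AD·AD·DBB·DBB·C·DBB·C·DBB·C·DBB·C·C·DBB·C·C·ACA·C·ACA
    A ↦ C
    B ↦ AD
    C ↦ DBB
    D ↦ ACA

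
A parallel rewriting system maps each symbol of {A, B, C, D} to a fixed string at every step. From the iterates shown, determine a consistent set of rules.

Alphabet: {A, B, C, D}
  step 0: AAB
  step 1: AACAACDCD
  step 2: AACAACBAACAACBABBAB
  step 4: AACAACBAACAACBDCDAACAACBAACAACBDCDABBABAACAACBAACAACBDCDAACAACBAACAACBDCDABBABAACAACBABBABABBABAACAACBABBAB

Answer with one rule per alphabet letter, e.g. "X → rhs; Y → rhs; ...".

A->AAC, B->DCD, C->B, D->AB

  step 1 ⇒ step 2: AACAACDCD ⇒ AAC·AAC·B·AAC·AAC·B·AB·B·AB
    A ↦ AAC
    C ↦ B
    D ↦ AB
  step 0 ⇒ step 1: AAB ⇒ AAC·AAC·DCD
    B ↦ DCD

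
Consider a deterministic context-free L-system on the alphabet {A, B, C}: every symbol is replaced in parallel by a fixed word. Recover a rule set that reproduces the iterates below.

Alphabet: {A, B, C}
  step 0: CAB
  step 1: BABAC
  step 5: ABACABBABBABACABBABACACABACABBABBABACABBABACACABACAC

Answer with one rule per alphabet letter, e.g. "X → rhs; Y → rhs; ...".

A->AB, B->AC, C->B

  step 0 ⇒ step 1: CAB ⇒ B·AB·AC
    A ↦ AB
    B ↦ AC
    C ↦ B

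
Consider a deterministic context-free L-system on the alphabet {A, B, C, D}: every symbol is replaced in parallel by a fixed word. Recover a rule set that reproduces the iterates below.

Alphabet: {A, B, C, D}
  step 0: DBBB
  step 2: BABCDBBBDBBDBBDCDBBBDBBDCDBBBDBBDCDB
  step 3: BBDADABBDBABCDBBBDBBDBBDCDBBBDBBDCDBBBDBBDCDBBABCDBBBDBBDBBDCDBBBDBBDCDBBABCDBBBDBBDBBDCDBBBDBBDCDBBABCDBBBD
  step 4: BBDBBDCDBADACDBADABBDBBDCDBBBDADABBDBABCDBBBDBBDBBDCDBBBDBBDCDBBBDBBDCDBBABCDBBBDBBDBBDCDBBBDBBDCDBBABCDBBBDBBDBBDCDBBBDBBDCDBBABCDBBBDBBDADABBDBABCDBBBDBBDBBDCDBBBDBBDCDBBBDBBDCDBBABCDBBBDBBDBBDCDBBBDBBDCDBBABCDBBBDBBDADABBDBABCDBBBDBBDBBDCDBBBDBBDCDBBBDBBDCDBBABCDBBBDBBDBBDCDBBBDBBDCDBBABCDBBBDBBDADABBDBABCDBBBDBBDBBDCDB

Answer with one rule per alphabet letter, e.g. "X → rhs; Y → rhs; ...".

A->ADA, B->BBD, C->BAB, D->CDB

  step 3 ⇒ step 4: BBDADABBDBABCDBBBDBBDBBDCDBBBDBBDCDBBBDBBDCDBBABCDBBBDBBDBBDCDBBBDBBDCDBBABCDBBBDBBDBBDCDBBBDBBDCDBBABCDBBBD ⇒ BBD·BBD·CDB·ADA·CDB·ADA·BBD·BBD·CDB·BBD·ADA·BBD·BAB·CDB·BBD·BBD·BBD·CDB·BBD·BBD·CDB·BBD·BBD·CDB·BAB·CDB·BBD·BBD·BBD·CDB·BBD·BBD·CDB·BAB·CDB·BBD·BBD·BBD·CDB·BBD·BBD·CDB·BAB·CDB·BBD·BBD·ADA·BBD·BAB·CDB·BBD·BBD·BBD·CDB·BBD·BBD·CDB·BBD·BBD·CDB·BAB·CDB·BBD·BBD·BBD·CDB·BBD·BBD·CDB·BAB·CDB·BBD·BBD·ADA·BBD·BAB·CDB·BBD·BBD·BBD·CDB·BBD·BBD·CDB·BBD·BBD·CDB·BAB·CDB·BBD·BBD·BBD·CDB·BBD·BBD·CDB·BAB·CDB·BBD·BBD·ADA·BBD·BAB·CDB·BBD·BBD·BBD·CDB
    A ↦ ADA
    B ↦ BBD
    C ↦ BAB
    D ↦ CDB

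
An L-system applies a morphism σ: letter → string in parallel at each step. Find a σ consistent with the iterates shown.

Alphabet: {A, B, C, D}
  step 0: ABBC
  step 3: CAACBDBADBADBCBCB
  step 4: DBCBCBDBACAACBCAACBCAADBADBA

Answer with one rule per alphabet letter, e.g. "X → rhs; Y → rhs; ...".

  step 3 ⇒ step 4: CAACBDBADBADBCBCB ⇒ DB·CB·CB·DB·A·CA·A·CB·CA·A·CB·CA·A·DB·A·DB·A
    A ↦ CB
    B ↦ A
    C ↦ DB
    D ↦ CA

A->CB, B->A, C->DB, D->CA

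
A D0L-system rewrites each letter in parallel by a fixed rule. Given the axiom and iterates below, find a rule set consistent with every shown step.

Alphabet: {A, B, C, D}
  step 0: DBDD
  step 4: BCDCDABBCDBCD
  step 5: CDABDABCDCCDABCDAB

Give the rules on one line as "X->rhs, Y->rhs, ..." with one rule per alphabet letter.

A->CD, B->C, C->DA, D->B

  step 4 ⇒ step 5: BCDCDABBCDBCD ⇒ C·DA·B·DA·B·CD·C·C·DA·B·C·DA·B
    A ↦ CD
    B ↦ C
    C ↦ DA
    D ↦ B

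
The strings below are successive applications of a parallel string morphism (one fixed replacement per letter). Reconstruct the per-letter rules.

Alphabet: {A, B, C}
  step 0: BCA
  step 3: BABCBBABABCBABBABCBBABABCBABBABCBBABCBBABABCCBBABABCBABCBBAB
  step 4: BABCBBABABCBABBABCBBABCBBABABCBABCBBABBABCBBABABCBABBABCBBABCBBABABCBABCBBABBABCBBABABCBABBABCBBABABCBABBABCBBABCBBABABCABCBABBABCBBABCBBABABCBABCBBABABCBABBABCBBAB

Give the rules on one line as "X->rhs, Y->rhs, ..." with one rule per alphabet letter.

  step 3 ⇒ step 4: BABCBBABABCBABBABCBBABABCBABBABCBBABCBBABABCCBBABABCBABCBBAB ⇒ BAB·CB·BAB·ABC·BAB·BAB·CB·BAB·CB·BAB·ABC·BAB·CB·BAB·BAB·CB·BAB·ABC·BAB·BAB·CB·BAB·CB·BAB·ABC·BAB·CB·BAB·BAB·CB·BAB·ABC·BAB·BAB·CB·BAB·ABC·BAB·BAB·CB·BAB·CB·BAB·ABC·ABC·BAB·BAB·CB·BAB·CB·BAB·ABC·BAB·CB·BAB·ABC·BAB·BAB·CB·BAB
    A ↦ CB
    B ↦ BAB
    C ↦ ABC

A->CB, B->BAB, C->ABC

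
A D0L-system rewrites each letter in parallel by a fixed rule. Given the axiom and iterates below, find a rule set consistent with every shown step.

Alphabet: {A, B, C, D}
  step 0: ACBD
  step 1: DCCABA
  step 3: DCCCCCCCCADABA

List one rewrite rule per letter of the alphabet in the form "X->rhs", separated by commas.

  step 0 ⇒ step 1: ACBD ⇒ D·CC·AB·A
    A ↦ D
    B ↦ AB
    C ↦ CC
    D ↦ A

A->D, B->AB, C->CC, D->A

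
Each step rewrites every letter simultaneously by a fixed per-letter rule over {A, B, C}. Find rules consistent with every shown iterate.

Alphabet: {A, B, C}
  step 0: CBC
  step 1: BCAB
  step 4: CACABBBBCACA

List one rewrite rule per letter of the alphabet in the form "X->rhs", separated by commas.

A->B, B->CA, C->B

  step 0 ⇒ step 1: CBC ⇒ B·CA·B
    B ↦ CA
    C ↦ B
    A ↦ B  (constrained at step 1)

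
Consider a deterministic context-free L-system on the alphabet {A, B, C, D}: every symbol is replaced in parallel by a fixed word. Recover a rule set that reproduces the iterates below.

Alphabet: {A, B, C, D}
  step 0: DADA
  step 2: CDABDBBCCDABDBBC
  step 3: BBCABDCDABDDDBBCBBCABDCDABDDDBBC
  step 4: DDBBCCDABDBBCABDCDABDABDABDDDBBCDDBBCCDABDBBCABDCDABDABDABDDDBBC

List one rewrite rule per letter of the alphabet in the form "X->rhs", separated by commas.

  step 3 ⇒ step 4: BBCABDCDABDDDBBCBBCABDCDABDDDBBC ⇒ D·D·BBC·C·D·ABD·BBC·ABD·C·D·ABD·ABD·ABD·D·D·BBC·D·D·BBC·C·D·ABD·BBC·ABD·C·D·ABD·ABD·ABD·D·D·BBC
    A ↦ C
    B ↦ D
    C ↦ BBC
    D ↦ ABD

A->C, B->D, C->BBC, D->ABD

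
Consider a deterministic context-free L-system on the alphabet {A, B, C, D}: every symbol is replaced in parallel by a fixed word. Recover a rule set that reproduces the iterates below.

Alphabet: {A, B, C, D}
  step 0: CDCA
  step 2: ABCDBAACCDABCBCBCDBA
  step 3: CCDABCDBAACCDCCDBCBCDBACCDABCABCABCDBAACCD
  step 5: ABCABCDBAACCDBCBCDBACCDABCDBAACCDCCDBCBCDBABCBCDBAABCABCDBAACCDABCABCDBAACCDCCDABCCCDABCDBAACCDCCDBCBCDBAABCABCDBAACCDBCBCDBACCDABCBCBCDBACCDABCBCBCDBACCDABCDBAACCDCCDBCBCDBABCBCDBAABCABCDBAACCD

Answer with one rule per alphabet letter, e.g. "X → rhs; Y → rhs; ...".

  step 2 ⇒ step 3: ABCDBAACCDABCBCBCDBA ⇒ CCD·A·BC·DBA·A·CCD·CCD·BC·BC·DBA·CCD·A·BC·A·BC·A·BC·DBA·A·CCD
    A ↦ CCD
    B ↦ A
    C ↦ BC
    D ↦ DBA

A->CCD, B->A, C->BC, D->DBA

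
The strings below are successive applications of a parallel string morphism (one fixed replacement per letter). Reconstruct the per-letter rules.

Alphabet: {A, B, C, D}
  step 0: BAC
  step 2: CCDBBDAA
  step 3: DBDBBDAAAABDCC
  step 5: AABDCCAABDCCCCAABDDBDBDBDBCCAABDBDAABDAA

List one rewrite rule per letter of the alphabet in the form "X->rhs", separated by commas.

A->C, B->AA, C->DB, D->BD

  step 2 ⇒ step 3: CCDBBDAA ⇒ DB·DB·BD·AA·AA·BD·C·C
    A ↦ C
    B ↦ AA
    C ↦ DB
    D ↦ BD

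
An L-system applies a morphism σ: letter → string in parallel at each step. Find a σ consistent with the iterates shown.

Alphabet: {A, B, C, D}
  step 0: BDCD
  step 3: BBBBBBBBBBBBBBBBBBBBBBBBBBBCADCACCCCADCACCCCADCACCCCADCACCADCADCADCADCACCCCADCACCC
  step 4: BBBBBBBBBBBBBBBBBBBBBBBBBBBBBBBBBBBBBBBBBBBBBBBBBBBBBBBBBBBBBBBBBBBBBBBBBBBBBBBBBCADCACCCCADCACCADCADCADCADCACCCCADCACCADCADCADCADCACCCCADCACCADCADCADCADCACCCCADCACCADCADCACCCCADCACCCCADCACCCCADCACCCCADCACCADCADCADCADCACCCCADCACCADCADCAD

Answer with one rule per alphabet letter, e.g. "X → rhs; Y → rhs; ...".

A->CAC, B->BBB, C->CAD, D->CC

  step 3 ⇒ step 4: BBBBBBBBBBBBBBBBBBBBBBBBBBBCADCACCCCADCACCCCADCACCCCADCACCADCADCADCADCACCCCADCACCC ⇒ BBB·BBB·BBB·BBB·BBB·BBB·BBB·BBB·BBB·BBB·BBB·BBB·BBB·BBB·BBB·BBB·BBB·BBB·BBB·BBB·BBB·BBB·BBB·BBB·BBB·BBB·BBB·CAD·CAC·CC·CAD·CAC·CAD·CAD·CAD·CAD·CAC·CC·CAD·CAC·CAD·CAD·CAD·CAD·CAC·CC·CAD·CAC·CAD·CAD·CAD·CAD·CAC·CC·CAD·CAC·CAD·CAD·CAC·CC·CAD·CAC·CC·CAD·CAC·CC·CAD·CAC·CC·CAD·CAC·CAD·CAD·CAD·CAD·CAC·CC·CAD·CAC·CAD·CAD·CAD
    A ↦ CAC
    B ↦ BBB
    C ↦ CAD
    D ↦ CC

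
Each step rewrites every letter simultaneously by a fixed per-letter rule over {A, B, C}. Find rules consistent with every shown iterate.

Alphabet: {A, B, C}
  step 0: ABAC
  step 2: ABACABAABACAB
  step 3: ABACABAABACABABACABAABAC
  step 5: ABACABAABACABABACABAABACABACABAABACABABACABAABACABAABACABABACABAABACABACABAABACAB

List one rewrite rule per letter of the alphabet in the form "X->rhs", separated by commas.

  step 2 ⇒ step 3: ABACABAABACAB ⇒ AB·AC·AB·A·AB·AC·AB·AB·AC·AB·A·AB·AC
    A ↦ AB
    B ↦ AC
    C ↦ A

A->AB, B->AC, C->A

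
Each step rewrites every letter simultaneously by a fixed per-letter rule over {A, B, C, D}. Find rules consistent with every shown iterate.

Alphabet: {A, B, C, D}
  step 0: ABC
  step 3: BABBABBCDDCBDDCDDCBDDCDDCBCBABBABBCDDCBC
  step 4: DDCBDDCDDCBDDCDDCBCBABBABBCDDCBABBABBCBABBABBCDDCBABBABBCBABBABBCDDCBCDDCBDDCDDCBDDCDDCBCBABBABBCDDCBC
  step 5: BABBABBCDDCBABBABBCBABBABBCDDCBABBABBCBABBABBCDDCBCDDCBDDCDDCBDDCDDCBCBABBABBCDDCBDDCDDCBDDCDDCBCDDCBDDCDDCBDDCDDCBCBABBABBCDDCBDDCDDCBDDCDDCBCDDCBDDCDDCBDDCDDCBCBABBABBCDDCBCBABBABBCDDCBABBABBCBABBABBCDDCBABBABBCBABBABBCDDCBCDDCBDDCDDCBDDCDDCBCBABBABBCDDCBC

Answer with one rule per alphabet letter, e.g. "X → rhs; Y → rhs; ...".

  step 4 ⇒ step 5: DDCBDDCDDCBDDCDDCBCBABBABBCDDCBABBABBCBABBABBCDDCBABBABBCBABBABBCDDCBCDDCBDDCDDCBDDCDDCBCBABBABBCDDCBC ⇒ BAB·BAB·BC·DDC·BAB·BAB·BC·BAB·BAB·BC·DDC·BAB·BAB·BC·BAB·BAB·BC·DDC·BC·DDC·B·DDC·DDC·B·DDC·DDC·BC·BAB·BAB·BC·DDC·B·DDC·DDC·B·DDC·DDC·BC·DDC·B·DDC·DDC·B·DDC·DDC·BC·BAB·BAB·BC·DDC·B·DDC·DDC·B·DDC·DDC·BC·DDC·B·DDC·DDC·B·DDC·DDC·BC·BAB·BAB·BC·DDC·BC·BAB·BAB·BC·DDC·BAB·BAB·BC·BAB·BAB·BC·DDC·BAB·BAB·BC·BAB·BAB·BC·DDC·BC·DDC·B·DDC·DDC·B·DDC·DDC·BC·BAB·BAB·BC·DDC·BC
    A ↦ B
    B ↦ DDC
    C ↦ BC
    D ↦ BAB

A->B, B->DDC, C->BC, D->BAB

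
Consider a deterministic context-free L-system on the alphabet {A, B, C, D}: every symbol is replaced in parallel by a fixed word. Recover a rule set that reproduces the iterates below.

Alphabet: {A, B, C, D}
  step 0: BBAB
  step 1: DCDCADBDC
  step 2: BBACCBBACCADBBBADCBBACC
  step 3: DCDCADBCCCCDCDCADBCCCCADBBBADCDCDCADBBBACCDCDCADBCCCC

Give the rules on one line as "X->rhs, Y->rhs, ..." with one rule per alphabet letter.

A->ADB, B->DC, C->CC, D->BBA

  step 2 ⇒ step 3: BBACCBBACCADBBBADCBBACC ⇒ DC·DC·ADB·CC·CC·DC·DC·ADB·CC·CC·ADB·BBA·DC·DC·DC·ADB·BBA·CC·DC·DC·ADB·CC·CC
    A ↦ ADB
    B ↦ DC
    C ↦ CC
    D ↦ BBA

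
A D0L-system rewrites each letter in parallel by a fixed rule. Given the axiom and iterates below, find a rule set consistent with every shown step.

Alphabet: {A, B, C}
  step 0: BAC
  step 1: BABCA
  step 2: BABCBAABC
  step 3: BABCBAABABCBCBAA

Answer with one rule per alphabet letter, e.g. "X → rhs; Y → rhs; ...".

  step 2 ⇒ step 3: BABCBAABC ⇒ BA·BC·BA·A·BA·BC·BC·BA·A
    A ↦ BC
    B ↦ BA
    C ↦ A

A->BC, B->BA, C->A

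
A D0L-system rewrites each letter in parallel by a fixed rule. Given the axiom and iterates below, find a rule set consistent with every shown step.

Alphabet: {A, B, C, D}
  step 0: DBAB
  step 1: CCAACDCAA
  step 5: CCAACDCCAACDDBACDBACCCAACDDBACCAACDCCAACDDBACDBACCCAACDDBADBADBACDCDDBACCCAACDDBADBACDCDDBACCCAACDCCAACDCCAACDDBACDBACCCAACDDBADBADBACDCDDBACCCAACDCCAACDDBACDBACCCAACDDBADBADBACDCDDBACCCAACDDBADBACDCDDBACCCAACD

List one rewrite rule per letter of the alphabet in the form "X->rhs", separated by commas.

  step 0 ⇒ step 1: DBAB ⇒ C·CAA·CD·CAA
    A ↦ CD
    B ↦ CAA
    D ↦ C
    C ↦ DBA  (constrained at step 1)

A->CD, B->CAA, C->DBA, D->C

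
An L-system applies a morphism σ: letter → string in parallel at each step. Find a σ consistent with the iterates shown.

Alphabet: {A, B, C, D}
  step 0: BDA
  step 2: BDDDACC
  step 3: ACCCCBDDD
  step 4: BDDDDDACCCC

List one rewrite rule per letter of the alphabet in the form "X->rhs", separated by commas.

  step 3 ⇒ step 4: ACCCCBDDD ⇒ BD·D·D·D·D·AC·C·C·C
    A ↦ BD
    B ↦ AC
    C ↦ D
    D ↦ C

A->BD, B->AC, C->D, D->C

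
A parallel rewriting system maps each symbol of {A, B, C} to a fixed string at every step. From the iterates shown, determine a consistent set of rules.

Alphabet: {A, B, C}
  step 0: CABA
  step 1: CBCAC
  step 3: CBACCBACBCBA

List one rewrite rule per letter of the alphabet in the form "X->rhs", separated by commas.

A->C, B->A, C->CB

  step 0 ⇒ step 1: CABA ⇒ CB·C·A·C
    A ↦ C
    B ↦ A
    C ↦ CB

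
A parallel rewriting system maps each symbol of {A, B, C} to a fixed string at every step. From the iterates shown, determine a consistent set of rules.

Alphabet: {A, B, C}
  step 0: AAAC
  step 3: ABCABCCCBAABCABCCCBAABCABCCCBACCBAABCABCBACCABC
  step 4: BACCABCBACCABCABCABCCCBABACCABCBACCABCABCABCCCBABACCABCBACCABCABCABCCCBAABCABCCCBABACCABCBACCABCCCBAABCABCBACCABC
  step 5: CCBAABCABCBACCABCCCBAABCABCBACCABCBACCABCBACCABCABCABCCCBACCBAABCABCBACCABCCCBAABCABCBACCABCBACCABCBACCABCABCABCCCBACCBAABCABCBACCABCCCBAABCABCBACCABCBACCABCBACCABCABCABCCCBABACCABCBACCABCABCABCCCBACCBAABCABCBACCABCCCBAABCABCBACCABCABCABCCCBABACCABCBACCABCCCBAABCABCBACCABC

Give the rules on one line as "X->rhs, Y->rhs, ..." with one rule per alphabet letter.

  step 4 ⇒ step 5: BACCABCBACCABCABCABCCCBABACCABCBACCABCABCABCCCBABACCABCBACCABCABCABCCCBAABCABCCCBABACCABCBACCABCCCBAABCABCBACCABC ⇒ CC·BA·ABC·ABC·BA·CC·ABC·CC·BA·ABC·ABC·BA·CC·ABC·BA·CC·ABC·BA·CC·ABC·ABC·ABC·CC·BA·CC·BA·ABC·ABC·BA·CC·ABC·CC·BA·ABC·ABC·BA·CC·ABC·BA·CC·ABC·BA·CC·ABC·ABC·ABC·CC·BA·CC·BA·ABC·ABC·BA·CC·ABC·CC·BA·ABC·ABC·BA·CC·ABC·BA·CC·ABC·BA·CC·ABC·ABC·ABC·CC·BA·BA·CC·ABC·BA·CC·ABC·ABC·ABC·CC·BA·CC·BA·ABC·ABC·BA·CC·ABC·CC·BA·ABC·ABC·BA·CC·ABC·ABC·ABC·CC·BA·BA·CC·ABC·BA·CC·ABC·CC·BA·ABC·ABC·BA·CC·ABC
    A ↦ BA
    B ↦ CC
    C ↦ ABC

A->BA, B->CC, C->ABC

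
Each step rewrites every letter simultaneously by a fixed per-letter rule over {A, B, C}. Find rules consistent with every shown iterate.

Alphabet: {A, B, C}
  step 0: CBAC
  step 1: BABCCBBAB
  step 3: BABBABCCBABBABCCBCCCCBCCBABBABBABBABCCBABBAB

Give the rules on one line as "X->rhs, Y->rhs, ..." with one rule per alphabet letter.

  step 0 ⇒ step 1: CBAC ⇒ BAB·CC·B·BAB
    A ↦ B
    B ↦ CC
    C ↦ BAB

A->B, B->CC, C->BAB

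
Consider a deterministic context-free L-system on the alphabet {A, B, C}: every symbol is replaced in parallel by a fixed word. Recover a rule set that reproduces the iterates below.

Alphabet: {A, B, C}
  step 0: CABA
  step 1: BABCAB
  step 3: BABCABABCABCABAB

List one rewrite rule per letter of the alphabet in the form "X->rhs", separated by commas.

  step 0 ⇒ step 1: CABA ⇒ BA·B·CA·B
    A ↦ B
    B ↦ CA
    C ↦ BA

A->B, B->CA, C->BA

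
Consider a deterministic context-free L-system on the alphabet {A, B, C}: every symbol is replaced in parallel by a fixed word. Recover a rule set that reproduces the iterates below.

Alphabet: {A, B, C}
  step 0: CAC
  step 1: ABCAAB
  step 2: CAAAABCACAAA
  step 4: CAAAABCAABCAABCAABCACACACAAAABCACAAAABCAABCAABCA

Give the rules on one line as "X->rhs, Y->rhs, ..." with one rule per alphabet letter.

  step 1 ⇒ step 2: ABCAAB ⇒ CA·AA·AB·CA·CA·AA
    A ↦ CA
    B ↦ AA
    C ↦ AB

A->CA, B->AA, C->AB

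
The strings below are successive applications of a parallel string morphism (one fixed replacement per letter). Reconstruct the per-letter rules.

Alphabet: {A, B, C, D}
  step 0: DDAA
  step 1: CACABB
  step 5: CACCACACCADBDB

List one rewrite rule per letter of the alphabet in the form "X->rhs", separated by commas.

  step 0 ⇒ step 1: DDAA ⇒ CA·CA·B·B
    A ↦ B
    D ↦ CA
    B ↦ C  (constrained at step 1)
    C ↦ D  (constrained at step 1)

A->B, B->C, C->D, D->CA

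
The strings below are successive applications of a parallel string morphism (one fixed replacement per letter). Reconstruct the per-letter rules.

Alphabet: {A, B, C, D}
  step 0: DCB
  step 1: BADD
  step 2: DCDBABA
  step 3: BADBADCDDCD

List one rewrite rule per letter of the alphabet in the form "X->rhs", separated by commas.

A->CD, B->D, C->D, D->BA

  step 2 ⇒ step 3: DCDBABA ⇒ BA·D·BA·D·CD·D·CD
    A ↦ CD
    B ↦ D
    C ↦ D
    D ↦ BA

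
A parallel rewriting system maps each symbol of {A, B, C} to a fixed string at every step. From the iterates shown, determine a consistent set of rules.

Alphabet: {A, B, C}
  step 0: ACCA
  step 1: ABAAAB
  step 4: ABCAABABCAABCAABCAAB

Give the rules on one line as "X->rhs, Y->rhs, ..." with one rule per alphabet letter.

A->AB, B->C, C->A

  step 0 ⇒ step 1: ACCA ⇒ AB·A·A·AB
    A ↦ AB
    C ↦ A
    B ↦ C  (constrained at step 1)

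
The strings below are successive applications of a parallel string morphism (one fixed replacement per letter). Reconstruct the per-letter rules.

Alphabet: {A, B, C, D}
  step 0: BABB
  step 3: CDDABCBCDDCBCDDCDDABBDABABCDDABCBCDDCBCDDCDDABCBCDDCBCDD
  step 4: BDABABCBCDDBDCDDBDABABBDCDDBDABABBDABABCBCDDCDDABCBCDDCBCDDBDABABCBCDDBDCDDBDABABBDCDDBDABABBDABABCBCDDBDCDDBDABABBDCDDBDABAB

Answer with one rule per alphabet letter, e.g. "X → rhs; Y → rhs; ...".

  step 3 ⇒ step 4: CDDABCBCDDCBCDDCDDABBDABABCDDABCBCDDCBCDDCDDABCBCDDCBCDD ⇒ BD·AB·AB·CB·CDD·BD·CDD·BD·AB·AB·BD·CDD·BD·AB·AB·BD·AB·AB·CB·CDD·CDD·AB·CB·CDD·CB·CDD·BD·AB·AB·CB·CDD·BD·CDD·BD·AB·AB·BD·CDD·BD·AB·AB·BD·AB·AB·CB·CDD·BD·CDD·BD·AB·AB·BD·CDD·BD·AB·AB
    A ↦ CB
    B ↦ CDD
    C ↦ BD
    D ↦ AB

A->CB, B->CDD, C->BD, D->AB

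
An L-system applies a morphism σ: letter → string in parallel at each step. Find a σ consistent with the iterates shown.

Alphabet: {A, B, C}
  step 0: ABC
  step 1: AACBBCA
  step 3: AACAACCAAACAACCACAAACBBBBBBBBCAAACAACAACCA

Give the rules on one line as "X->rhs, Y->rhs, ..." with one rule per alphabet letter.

  step 0 ⇒ step 1: ABC ⇒ AAC·BB·CA
    A ↦ AAC
    B ↦ BB
    C ↦ CA

A->AAC, B->BB, C->CA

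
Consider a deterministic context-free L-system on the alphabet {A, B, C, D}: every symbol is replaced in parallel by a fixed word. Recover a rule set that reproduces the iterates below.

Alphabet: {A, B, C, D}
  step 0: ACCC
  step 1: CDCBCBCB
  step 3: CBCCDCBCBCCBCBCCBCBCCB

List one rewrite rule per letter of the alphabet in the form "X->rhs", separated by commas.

  step 0 ⇒ step 1: ACCC ⇒ CD·CB·CB·CB
    A ↦ CD
    C ↦ CB
    B ↦ C  (constrained at step 1)
    D ↦ AC  (constrained at step 1)

A->CD, B->C, C->CB, D->AC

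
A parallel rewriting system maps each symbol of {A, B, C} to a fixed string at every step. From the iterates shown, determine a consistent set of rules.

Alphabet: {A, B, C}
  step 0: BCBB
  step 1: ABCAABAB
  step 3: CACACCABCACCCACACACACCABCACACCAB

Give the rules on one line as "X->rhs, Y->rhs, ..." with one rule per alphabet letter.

A->CC, B->AB, C->CA

  step 0 ⇒ step 1: BCBB ⇒ AB·CA·AB·AB
    B ↦ AB
    C ↦ CA
    A ↦ CC  (constrained at step 1)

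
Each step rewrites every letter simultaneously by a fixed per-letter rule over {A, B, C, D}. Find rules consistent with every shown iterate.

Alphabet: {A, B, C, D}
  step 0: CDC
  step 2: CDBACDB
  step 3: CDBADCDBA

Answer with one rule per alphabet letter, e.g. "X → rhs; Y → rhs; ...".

A->D, B->A, C->CD, D->B

  step 2 ⇒ step 3: CDBACDB ⇒ CD·B·A·D·CD·B·A
    A ↦ D
    B ↦ A
    C ↦ CD
    D ↦ B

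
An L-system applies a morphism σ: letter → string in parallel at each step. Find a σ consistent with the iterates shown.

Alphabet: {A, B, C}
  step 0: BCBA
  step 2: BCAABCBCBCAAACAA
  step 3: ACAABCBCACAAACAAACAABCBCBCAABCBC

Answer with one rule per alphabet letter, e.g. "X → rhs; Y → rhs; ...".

A->BC, B->AC, C->AA

  step 2 ⇒ step 3: BCAABCBCBCAAACAA ⇒ AC·AA·BC·BC·AC·AA·AC·AA·AC·AA·BC·BC·BC·AA·BC·BC
    A ↦ BC
    B ↦ AC
    C ↦ AA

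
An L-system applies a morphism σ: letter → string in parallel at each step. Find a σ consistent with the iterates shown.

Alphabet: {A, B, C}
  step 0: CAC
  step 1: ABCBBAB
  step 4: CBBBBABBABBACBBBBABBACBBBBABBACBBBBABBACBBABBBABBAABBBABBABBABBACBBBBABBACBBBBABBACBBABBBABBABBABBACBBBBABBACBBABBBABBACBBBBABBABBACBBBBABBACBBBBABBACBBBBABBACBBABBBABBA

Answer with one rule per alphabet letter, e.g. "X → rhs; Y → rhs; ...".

A->CBB, B->BBA, C->AB

  step 0 ⇒ step 1: CAC ⇒ AB·CBB·AB
    A ↦ CBB
    C ↦ AB
    B ↦ BBA  (constrained at step 1)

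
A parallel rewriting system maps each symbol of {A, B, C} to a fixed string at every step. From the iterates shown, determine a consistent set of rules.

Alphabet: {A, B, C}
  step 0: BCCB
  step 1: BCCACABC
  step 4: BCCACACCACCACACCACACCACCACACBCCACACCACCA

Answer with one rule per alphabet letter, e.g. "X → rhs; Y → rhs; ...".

  step 0 ⇒ step 1: BCCB ⇒ BC·CA·CA·BC
    B ↦ BC
    C ↦ CA
    A ↦ C  (constrained at step 1)

A->C, B->BC, C->CA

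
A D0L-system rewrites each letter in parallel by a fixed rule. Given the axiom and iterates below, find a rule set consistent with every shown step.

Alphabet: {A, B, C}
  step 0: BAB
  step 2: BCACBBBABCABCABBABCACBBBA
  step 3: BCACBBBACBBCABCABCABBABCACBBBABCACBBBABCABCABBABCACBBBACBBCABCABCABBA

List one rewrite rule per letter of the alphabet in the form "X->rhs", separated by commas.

A->BBA, B->BCA, C->CB

  step 2 ⇒ step 3: BCACBBBABCABCABBABCACBBBA ⇒ BCA·CB·BBA·CB·BCA·BCA·BCA·BBA·BCA·CB·BBA·BCA·CB·BBA·BCA·BCA·BBA·BCA·CB·BBA·CB·BCA·BCA·BCA·BBA
    A ↦ BBA
    B ↦ BCA
    C ↦ CB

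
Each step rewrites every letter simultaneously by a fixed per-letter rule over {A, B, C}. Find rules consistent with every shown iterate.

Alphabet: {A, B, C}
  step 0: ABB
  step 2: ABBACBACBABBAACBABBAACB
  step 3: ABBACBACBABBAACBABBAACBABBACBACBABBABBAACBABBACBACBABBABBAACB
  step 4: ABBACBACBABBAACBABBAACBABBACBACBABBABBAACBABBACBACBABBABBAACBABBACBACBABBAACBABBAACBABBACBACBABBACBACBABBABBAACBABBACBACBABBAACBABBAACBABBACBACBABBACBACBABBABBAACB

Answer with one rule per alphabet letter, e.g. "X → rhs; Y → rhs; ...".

  step 3 ⇒ step 4: ABBACBACBABBAACBABBAACBABBACBACBABBABBAACBABBACBACBABBABBAACB ⇒ ABB·ACB·ACB·ABB·A·ACB·ABB·A·ACB·ABB·ACB·ACB·ABB·ABB·A·ACB·ABB·ACB·ACB·ABB·ABB·A·ACB·ABB·ACB·ACB·ABB·A·ACB·ABB·A·ACB·ABB·ACB·ACB·ABB·ACB·ACB·ABB·ABB·A·ACB·ABB·ACB·ACB·ABB·A·ACB·ABB·A·ACB·ABB·ACB·ACB·ABB·ACB·ACB·ABB·ABB·A·ACB
    A ↦ ABB
    B ↦ ACB
    C ↦ A

A->ABB, B->ACB, C->A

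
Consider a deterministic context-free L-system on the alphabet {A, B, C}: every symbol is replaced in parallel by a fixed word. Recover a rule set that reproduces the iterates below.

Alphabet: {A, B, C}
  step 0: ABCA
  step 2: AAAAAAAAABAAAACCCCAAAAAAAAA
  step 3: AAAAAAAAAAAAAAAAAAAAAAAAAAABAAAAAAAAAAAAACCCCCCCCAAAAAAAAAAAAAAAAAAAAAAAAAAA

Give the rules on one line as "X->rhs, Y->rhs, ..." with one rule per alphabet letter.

  step 2 ⇒ step 3: AAAAAAAAABAAAACCCCAAAAAAAAA ⇒ AAA·AAA·AAA·AAA·AAA·AAA·AAA·AAA·AAA·BA·AAA·AAA·AAA·AAA·CC·CC·CC·CC·AAA·AAA·AAA·AAA·AAA·AAA·AAA·AAA·AAA
    A ↦ AAA
    B ↦ BA
    C ↦ CC

A->AAA, B->BA, C->CC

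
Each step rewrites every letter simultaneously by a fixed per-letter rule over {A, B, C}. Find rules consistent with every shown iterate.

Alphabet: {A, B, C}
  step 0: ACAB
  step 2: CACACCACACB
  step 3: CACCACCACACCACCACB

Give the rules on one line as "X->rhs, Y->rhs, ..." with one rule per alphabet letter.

  step 2 ⇒ step 3: CACACCACACB ⇒ CA·C·CA·C·CA·CA·C·CA·C·CA·CB
    A ↦ C
    B ↦ CB
    C ↦ CA

A->C, B->CB, C->CA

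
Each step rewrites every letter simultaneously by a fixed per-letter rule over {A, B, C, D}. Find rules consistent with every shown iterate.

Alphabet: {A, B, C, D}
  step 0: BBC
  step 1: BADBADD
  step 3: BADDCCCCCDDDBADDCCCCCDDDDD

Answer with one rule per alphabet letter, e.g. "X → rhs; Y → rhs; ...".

  step 0 ⇒ step 1: BBC ⇒ BAD·BAD·D
    B ↦ BAD
    C ↦ D
    A ↦ DC  (constrained at step 1)
    D ↦ CC  (constrained at step 1)

A->DC, B->BAD, C->D, D->CC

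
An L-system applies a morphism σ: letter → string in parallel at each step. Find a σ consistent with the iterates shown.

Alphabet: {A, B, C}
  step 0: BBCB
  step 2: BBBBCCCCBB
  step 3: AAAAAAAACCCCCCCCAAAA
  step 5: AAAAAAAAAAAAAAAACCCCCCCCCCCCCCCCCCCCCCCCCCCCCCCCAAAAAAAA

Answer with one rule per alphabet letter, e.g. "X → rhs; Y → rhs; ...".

A->B, B->AA, C->CC

  step 2 ⇒ step 3: BBBBCCCCBB ⇒ AA·AA·AA·AA·CC·CC·CC·CC·AA·AA
    B ↦ AA
    C ↦ CC
    A ↦ B  (constrained at step 3)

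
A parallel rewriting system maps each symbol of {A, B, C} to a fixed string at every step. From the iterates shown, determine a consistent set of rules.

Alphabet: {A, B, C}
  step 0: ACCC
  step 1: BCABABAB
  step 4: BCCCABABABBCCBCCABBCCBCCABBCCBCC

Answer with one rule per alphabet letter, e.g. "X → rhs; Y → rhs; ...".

  step 0 ⇒ step 1: ACCC ⇒ BC·AB·AB·AB
    A ↦ BC
    C ↦ AB
    B ↦ C  (constrained at step 1)

A->BC, B->C, C->AB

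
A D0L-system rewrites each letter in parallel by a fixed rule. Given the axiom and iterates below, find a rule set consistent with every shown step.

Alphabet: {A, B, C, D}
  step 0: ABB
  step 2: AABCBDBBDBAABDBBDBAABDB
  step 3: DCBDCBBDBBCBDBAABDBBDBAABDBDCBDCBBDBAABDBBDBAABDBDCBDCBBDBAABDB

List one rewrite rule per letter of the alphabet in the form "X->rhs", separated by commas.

  step 2 ⇒ step 3: AABCBDBBDBAABDBBDBAABDB ⇒ DCB·DCB·BDB·BC·BDB·AA·BDB·BDB·AA·BDB·DCB·DCB·BDB·AA·BDB·BDB·AA·BDB·DCB·DCB·BDB·AA·BDB
    A ↦ DCB
    B ↦ BDB
    C ↦ BC
    D ↦ AA

A->DCB, B->BDB, C->BC, D->AA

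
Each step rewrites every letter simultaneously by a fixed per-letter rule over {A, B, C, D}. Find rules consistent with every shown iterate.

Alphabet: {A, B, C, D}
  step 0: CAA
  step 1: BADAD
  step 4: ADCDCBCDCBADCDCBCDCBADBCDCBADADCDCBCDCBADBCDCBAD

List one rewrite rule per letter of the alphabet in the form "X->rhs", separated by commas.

A->AD, B->AD, C->B, D->CDC

  step 0 ⇒ step 1: CAA ⇒ B·AD·AD
    A ↦ AD
    C ↦ B
    B ↦ AD  (constrained at step 1)
    D ↦ CDC  (constrained at step 1)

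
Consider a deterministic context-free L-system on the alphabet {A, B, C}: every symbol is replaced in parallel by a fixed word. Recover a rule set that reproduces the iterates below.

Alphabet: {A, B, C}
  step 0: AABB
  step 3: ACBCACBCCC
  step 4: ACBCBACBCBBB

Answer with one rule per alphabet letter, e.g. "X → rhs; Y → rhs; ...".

  step 3 ⇒ step 4: ACBCACBCCC ⇒ AC·B·C·B·AC·B·C·B·B·B
    A ↦ AC
    B ↦ C
    C ↦ B

A->AC, B->C, C->B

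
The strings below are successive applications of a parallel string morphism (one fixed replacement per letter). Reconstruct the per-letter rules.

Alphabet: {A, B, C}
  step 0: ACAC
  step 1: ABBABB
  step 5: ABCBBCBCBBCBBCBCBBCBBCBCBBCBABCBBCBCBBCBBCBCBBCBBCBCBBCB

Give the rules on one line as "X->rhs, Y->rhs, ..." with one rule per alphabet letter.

A->AB, B->CB, C->B

  step 0 ⇒ step 1: ACAC ⇒ AB·B·AB·B
    A ↦ AB
    C ↦ B
    B ↦ CB  (constrained at step 1)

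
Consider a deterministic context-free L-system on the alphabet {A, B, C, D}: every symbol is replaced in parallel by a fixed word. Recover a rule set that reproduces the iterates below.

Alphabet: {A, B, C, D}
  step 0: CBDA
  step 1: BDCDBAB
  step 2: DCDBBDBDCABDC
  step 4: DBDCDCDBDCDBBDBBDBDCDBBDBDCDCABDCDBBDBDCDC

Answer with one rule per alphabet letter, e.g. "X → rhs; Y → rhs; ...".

  step 1 ⇒ step 2: BDCDBAB ⇒ DC·DB·B·DB·DC·AB·DC
    A ↦ AB
    B ↦ DC
    C ↦ B
    D ↦ DB

A->AB, B->DC, C->B, D->DB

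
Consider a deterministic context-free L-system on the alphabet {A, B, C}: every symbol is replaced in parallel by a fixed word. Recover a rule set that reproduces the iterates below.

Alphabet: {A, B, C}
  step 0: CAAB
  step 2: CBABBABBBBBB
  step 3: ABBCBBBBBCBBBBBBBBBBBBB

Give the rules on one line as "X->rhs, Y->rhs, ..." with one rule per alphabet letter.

  step 2 ⇒ step 3: CBABBABBBBBB ⇒ A·BB·CB·BB·BB·CB·BB·BB·BB·BB·BB·BB
    A ↦ CB
    B ↦ BB
    C ↦ A

A->CB, B->BB, C->A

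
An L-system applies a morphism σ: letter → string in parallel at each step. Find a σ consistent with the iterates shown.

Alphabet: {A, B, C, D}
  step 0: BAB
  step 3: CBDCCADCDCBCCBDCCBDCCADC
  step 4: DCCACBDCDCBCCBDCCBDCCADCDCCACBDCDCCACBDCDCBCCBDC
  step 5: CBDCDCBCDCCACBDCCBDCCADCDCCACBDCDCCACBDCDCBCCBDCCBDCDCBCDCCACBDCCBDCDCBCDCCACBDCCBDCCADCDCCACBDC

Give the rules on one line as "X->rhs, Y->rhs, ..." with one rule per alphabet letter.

A->BC, B->CA, C->DC, D->CB

  step 4 ⇒ step 5: DCCACBDCDCBCCBDCCBDCCADCDCCACBDCDCCACBDCDCBCCBDC ⇒ CB·DC·DC·BC·DC·CA·CB·DC·CB·DC·CA·DC·DC·CA·CB·DC·DC·CA·CB·DC·DC·BC·CB·DC·CB·DC·DC·BC·DC·CA·CB·DC·CB·DC·DC·BC·DC·CA·CB·DC·CB·DC·CA·DC·DC·CA·CB·DC
    A ↦ BC
    B ↦ CA
    C ↦ DC
    D ↦ CB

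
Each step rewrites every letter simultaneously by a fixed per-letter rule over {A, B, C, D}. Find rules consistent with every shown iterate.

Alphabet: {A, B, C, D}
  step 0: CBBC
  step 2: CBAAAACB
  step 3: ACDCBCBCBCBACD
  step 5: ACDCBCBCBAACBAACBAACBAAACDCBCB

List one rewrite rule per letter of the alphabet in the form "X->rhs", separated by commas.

A->CB, B->CD, C->A, D->A

  step 2 ⇒ step 3: CBAAAACB ⇒ A·CD·CB·CB·CB·CB·A·CD
    A ↦ CB
    B ↦ CD
    C ↦ A
    D ↦ A  (constrained at step 3)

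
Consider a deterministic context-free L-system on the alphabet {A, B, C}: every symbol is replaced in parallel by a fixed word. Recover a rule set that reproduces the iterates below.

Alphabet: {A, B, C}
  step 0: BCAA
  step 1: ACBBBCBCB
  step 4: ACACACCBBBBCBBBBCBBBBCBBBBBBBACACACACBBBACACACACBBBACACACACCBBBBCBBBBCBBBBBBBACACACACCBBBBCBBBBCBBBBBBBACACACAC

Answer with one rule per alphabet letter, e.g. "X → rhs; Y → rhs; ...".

  step 0 ⇒ step 1: BCAA ⇒ AC·BBB·CB·CB
    A ↦ CB
    B ↦ AC
    C ↦ BBB

A->CB, B->AC, C->BBB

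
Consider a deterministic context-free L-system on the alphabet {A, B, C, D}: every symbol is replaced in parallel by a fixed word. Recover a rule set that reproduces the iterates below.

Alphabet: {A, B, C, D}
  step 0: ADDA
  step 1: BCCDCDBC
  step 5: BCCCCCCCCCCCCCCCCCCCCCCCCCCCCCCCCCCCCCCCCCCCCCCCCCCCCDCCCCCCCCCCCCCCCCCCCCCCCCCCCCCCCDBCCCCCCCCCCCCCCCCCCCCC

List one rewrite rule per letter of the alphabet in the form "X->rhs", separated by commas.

  step 0 ⇒ step 1: ADDA ⇒ BC·CD·CD·BC
    A ↦ BC
    D ↦ CD
    B ↦ A  (constrained at step 1)
    C ↦ CC  (constrained at step 1)

A->BC, B->A, C->CC, D->CD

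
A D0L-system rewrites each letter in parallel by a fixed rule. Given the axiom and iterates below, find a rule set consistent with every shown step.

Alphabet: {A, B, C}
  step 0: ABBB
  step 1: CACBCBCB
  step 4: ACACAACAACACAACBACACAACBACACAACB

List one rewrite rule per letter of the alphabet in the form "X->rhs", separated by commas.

  step 0 ⇒ step 1: ABBB ⇒ CA·CB·CB·CB
    A ↦ CA
    B ↦ CB
    C ↦ A  (constrained at step 1)

A->CA, B->CB, C->A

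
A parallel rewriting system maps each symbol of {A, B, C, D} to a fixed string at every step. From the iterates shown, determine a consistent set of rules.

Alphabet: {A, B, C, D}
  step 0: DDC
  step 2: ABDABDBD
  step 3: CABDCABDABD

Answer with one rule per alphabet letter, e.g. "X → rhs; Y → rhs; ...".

  step 2 ⇒ step 3: ABDABDBD ⇒ C·A·BD·C·A·BD·A·BD
    A ↦ C
    B ↦ A
    D ↦ BD
    C ↦ D  (constrained at step 0)

A->C, B->A, C->D, D->BD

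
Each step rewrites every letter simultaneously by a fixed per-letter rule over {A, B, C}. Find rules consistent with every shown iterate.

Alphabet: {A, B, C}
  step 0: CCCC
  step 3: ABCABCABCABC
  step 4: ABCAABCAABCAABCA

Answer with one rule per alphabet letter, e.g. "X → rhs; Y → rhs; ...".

  step 3 ⇒ step 4: ABCABCABCABC ⇒ AB·C·A·AB·C·A·AB·C·A·AB·C·A
    A ↦ AB
    B ↦ C
    C ↦ A

A->AB, B->C, C->A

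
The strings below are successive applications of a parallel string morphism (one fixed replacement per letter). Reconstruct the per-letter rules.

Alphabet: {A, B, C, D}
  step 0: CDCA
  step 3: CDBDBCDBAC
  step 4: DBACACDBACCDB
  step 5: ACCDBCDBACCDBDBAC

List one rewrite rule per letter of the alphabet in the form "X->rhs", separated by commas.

  step 4 ⇒ step 5: DBACACDBACCDB ⇒ A·C·C·DB·C·DB·A·C·C·DB·DB·A·C
    A ↦ C
    B ↦ C
    C ↦ DB
    D ↦ A

A->C, B->C, C->DB, D->A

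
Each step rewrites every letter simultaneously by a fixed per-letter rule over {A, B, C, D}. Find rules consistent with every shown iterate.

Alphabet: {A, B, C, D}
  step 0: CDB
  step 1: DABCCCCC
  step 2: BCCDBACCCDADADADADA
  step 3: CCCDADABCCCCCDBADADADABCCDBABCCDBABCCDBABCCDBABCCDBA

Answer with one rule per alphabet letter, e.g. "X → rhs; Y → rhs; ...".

  step 2 ⇒ step 3: BCCDBACCCDADADADADA ⇒ CCC·DA·DA·BCC·CCC·DBA·DA·DA·DA·BCC·DBA·BCC·DBA·BCC·DBA·BCC·DBA·BCC·DBA
    A ↦ DBA
    B ↦ CCC
    C ↦ DA
    D ↦ BCC

A->DBA, B->CCC, C->DA, D->BCC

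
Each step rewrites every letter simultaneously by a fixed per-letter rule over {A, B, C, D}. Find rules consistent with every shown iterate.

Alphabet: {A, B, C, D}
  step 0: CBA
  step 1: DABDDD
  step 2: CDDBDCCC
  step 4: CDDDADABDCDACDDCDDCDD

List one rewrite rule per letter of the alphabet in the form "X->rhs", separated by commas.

  step 1 ⇒ step 2: DABDDD ⇒ C·DD·BD·C·C·C
    A ↦ DD
    B ↦ BD
    D ↦ C
  step 0 ⇒ step 1: CBA ⇒ DA·BD·DD
    C ↦ DA

A->DD, B->BD, C->DA, D->C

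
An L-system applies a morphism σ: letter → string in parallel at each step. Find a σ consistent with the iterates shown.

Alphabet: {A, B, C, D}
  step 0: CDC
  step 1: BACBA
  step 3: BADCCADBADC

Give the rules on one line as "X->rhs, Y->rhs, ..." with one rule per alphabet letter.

  step 0 ⇒ step 1: CDC ⇒ BA·C·BA
    C ↦ BA
    D ↦ C
    A ↦ D  (constrained at step 1)
    B ↦ CA  (constrained at step 1)

A->D, B->CA, C->BA, D->C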